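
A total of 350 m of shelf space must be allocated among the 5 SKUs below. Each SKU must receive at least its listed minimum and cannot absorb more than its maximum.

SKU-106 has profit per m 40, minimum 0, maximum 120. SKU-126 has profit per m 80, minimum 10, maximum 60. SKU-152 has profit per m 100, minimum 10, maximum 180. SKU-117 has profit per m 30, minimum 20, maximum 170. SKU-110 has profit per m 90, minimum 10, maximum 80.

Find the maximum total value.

31000

Meeting every minimum uses 0+10+10+20+10 = 50 m, leaving 300.
Rank by profit per m: SKU-152 100 > SKU-110 90 > SKU-126 80 > SKU-106 40 > SKU-117 30.
SKU-152: +170 to 180 (cap) ; 130 left.
SKU-110 takes 70 more to reach its cap of 80 ; 60 left.
Give SKU-126 50 more to hit its cap of 60 ; 10 left.
SKU-106 has room for 120 more but only 10 remain, so it gets 10.
Total = 40×10 + 80×60 + 100×180 + 30×20 + 90×80 = 31000.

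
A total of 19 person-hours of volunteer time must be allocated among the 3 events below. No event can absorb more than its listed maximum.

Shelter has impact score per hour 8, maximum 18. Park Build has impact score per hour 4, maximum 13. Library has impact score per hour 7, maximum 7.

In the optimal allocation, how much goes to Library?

Rank by impact score per hour: Shelter 8 > Library 7 > Park Build 4.
Give Shelter 18 to hit its cap of 18 ; 1 left.
Only 1 left; Library takes them to reach 1.

1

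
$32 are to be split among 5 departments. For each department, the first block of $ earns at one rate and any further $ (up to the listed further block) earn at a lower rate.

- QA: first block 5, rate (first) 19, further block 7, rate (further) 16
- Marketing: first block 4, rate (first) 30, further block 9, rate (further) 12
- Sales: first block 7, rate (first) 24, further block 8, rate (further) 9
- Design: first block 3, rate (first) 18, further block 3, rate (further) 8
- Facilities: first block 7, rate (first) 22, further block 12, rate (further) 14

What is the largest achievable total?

Order all 10 blocks by rate: Marketing/first 30 > Sales/first 24 > Facilities/first 22 > QA/first 19 > Design/first 18 > QA/second 16 > Facilities/second 14 > Marketing/second 12 > Sales/second 9 > Design/second 8.
Fill Marketing first block (4 at 30) — 28 left.
Fill Sales first block (7 at 24) — 21 left.
Facilities first at 22: fill all 7 — 14 left.
QA first at 19: fill all 5 — 9 left.
Design first at 18: fill all 3 — 6 left.
6 remain; put them into QA second at 16.
Total = 30×4 + 24×7 + 22×7 + 19×5 + 18×3 + 16×6 = 687.

687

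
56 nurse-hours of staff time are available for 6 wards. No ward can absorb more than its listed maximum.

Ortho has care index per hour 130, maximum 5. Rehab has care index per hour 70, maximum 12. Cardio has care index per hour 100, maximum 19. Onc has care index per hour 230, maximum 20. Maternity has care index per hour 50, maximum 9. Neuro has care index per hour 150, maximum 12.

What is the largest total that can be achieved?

8950

Rank by care index per hour: Onc 230 > Neuro 150 > Ortho 130 > Cardio 100 > Rehab 70 > Maternity 50.
Give Onc 20 to hit its cap of 20 — 36 left.
Neuro: +12 to 12 (cap) — 24 left.
Ortho: +5 to 5 (cap) — 19 left.
Cardio: +19 to 19 (cap) — 0 left.
Total = 130×5 + 100×19 + 230×20 + 150×12 = 8950.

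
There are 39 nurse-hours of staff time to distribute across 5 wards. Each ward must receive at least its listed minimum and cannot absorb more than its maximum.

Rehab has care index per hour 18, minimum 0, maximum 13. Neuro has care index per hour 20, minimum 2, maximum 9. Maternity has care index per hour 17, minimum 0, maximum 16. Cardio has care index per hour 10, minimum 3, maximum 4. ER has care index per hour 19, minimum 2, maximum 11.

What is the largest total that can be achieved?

Meeting every minimum uses 0+2+0+3+2 = 7 nurse-hours, leaving 32.
Highest care index per hour first: Neuro 20 > ER 19 > Rehab 18 > Maternity 17 > Cardio 10.
Give Neuro 7 more to hit its cap of 9 — 25 left.
ER: +9 to 11 (cap) — 16 left.
Give Rehab 13 more to hit its cap of 13 — 3 left.
Maternity: +3 (room for 16) → 3. Pool exhausted.
Total = 18×13 + 20×9 + 17×3 + 10×3 + 19×11 = 704.

704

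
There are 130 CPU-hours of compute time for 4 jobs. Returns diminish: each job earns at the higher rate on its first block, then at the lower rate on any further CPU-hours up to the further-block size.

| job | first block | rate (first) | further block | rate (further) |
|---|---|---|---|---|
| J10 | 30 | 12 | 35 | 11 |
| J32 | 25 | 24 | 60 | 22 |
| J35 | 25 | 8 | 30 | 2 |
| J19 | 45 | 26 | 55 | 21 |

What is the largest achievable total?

3090

Rank every tier by rate: J19/tier1 26 > J32/tier1 24 > J32/tier2 22 > J19/tier2 21 > J10/tier1 12 > J10/tier2 11 > J35/tier1 8 > J35/tier2 2.
J19/tier1 (26): +45 ; 85 left.
Fill J32 tier1 block (25 at 24) ; 60 left.
J32/tier2 (22): +60 ; 0 left.
Total = 26×45 + 24×25 + 22×60 = 3090.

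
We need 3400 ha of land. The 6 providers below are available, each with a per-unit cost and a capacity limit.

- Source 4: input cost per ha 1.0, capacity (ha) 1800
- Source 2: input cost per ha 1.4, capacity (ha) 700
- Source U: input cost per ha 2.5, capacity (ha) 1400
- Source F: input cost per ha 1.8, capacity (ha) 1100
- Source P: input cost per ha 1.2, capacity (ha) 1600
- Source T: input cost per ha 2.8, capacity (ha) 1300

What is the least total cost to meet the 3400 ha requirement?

3720

Use providers in increasing cost order.
Source 4 (1.0): use full 1800 — 1600 ha to go.
Take 1600 from Source P at 1.2 — need 0 more.
Source 2, Source F, Source U, Source T: unused.
Cost = 1800×1.0 + 1600×1.2 = 3720.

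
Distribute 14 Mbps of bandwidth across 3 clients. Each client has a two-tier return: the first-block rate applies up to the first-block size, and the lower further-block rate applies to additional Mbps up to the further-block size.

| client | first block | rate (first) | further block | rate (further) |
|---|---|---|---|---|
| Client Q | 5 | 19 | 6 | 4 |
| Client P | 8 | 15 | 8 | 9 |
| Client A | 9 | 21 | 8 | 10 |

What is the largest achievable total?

284

Order all 6 blocks by rate: Client A/T1 21 > Client Q/T1 19 > Client P/T1 15 > Client A/T2 10 > Client P/T2 9 > Client Q/T2 4.
Client A/T1 (21): +9 — 5 left.
Client Q/T1 (19): +5 — 0 left.
Total = 21×9 + 19×5 = 284.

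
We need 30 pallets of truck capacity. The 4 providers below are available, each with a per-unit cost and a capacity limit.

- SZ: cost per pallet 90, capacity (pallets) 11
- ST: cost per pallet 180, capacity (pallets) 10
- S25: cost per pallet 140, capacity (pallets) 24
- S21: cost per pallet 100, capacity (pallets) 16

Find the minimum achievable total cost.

Fill from the cheapest provider first.
SZ (90): use full 11 → 19 pallets to go.
S21 (100): use full 16 → 3 pallets to go.
S25 at 140: take 3 of its 24 → requirement met.
ST: unused.
Cost = 11×90 + 16×100 + 3×140 = 3010.

3010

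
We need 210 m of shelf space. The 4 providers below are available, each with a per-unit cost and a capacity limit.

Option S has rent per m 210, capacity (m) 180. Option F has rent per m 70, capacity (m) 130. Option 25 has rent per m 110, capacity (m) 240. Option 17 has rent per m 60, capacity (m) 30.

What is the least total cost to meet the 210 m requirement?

16400

Fill from the cheapest provider first.
Option 17 (60): use full 30 — 180 m to go.
Take 130 from Option F at 70 — need 50 more.
Option 25 at 110: take 50 of its 240 — requirement met.
Option S: unused.
Cost = 30×60 + 130×70 + 50×110 = 16400.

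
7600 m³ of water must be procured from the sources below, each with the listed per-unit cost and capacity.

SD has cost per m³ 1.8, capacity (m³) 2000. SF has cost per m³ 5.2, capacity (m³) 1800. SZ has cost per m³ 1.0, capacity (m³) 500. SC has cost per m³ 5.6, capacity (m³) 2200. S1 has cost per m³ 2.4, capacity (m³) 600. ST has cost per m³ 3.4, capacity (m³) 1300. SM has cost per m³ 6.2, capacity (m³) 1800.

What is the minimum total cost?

Use sources in increasing cost order.
SZ at 1.0: take all 500 m³ → 7100 still needed.
SD at 1.8: take all 2000 m³ → 5100 still needed.
S1 (2.4): use full 600 → 4500 m³ to go.
Take 1300 from ST at 3.4 → need 3200 more.
SF at 5.2: take all 1800 m³ → 1400 still needed.
Take 1400 from SC at 5.6 to finish.
SM: unused.
Cost = 500×1.0 + 2000×1.8 + 600×2.4 + 1300×3.4 + 1800×5.2 + 1400×5.6 = 27160.

27160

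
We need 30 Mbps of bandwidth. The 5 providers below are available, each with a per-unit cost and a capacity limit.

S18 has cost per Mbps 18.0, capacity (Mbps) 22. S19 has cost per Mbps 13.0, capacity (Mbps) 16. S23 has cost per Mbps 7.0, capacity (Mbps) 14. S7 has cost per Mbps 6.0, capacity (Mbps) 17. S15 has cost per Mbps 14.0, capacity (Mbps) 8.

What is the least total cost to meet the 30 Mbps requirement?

193

Cheapest first:
S7 (6.0): use full 17 — 13 Mbps to go.
S23 at 7.0: take 13 of its 14 — requirement met.
S19, S15, S18: unused.
Cost = 17×6.0 + 13×7.0 = 193.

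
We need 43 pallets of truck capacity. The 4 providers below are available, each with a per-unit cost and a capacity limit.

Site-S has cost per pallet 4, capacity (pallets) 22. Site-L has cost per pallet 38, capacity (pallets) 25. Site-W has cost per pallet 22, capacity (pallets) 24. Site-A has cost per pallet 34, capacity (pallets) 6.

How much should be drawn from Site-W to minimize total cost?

Use providers in increasing cost order.
Site-S at 4: take all 22 pallets — 21 still needed.
Site-W (22): take the remaining 21 — done.
Site-A, Site-L: unused.

21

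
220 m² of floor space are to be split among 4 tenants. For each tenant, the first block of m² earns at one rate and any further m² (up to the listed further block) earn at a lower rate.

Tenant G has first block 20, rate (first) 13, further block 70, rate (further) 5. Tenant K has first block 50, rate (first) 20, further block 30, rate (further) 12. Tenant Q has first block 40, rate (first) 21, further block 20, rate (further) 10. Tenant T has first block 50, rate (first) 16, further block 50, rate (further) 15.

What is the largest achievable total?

Order all 8 blocks by rate: Tenant Q/tier1 21 > Tenant K/tier1 20 > Tenant T/tier1 16 > Tenant T/tier2 15 > Tenant G/tier1 13 > Tenant K/tier2 12 > Tenant Q/tier2 10 > Tenant G/tier2 5.
Tenant Q/tier1 (21): +40 ; 180 left.
Tenant K/tier1 (20): +50 ; 130 left.
Tenant T tier1 at 16: fill all 50 ; 80 left.
Fill Tenant T tier2 block (50 at 15) ; 30 left.
Tenant G/tier1 (13): +20 ; 10 left.
10 remain; put them into Tenant K tier2 at 12.
Total = 21×40 + 20×50 + 16×50 + 15×50 + 13×20 + 12×10 = 3770.

3770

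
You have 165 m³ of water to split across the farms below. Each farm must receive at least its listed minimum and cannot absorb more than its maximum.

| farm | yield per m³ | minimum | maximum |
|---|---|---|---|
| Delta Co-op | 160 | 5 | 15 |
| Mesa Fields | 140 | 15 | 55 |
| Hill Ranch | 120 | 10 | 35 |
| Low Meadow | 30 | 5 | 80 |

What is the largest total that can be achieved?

Meeting every minimum uses 5+15+10+5 = 35 m³, leaving 130.
Order the farms by yield per m³: Delta Co-op 160 > Mesa Fields 140 > Hill Ranch 120 > Low Meadow 30.
Give Delta Co-op 10 more to hit its cap of 15 — 120 left.
Give Mesa Fields 40 more to hit its cap of 55 — 80 left.
Give Hill Ranch 25 more to hit its cap of 35 — 55 left.
Low Meadow has room for 75 more but only 55 remain, so it gets 60.
Total = 160×15 + 140×55 + 120×35 + 30×60 = 16100.

16100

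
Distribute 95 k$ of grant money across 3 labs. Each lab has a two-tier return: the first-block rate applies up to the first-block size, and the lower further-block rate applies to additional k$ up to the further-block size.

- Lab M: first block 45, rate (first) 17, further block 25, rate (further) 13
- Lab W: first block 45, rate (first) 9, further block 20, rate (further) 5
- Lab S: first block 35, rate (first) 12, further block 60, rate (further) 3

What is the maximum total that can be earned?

Rank every tier by rate: Lab M/tier1 17 > Lab M/tier2 13 > Lab S/tier1 12 > Lab W/tier1 9 > Lab W/tier2 5 > Lab S/tier2 3.
Lab M tier1 at 17: fill all 45 ; 50 left.
Lab M/tier2 (13): +25 ; 25 left.
Lab S/tier1: +25 of 35 at 12; pool empty.
Total = 17×45 + 13×25 + 12×25 = 1390.

1390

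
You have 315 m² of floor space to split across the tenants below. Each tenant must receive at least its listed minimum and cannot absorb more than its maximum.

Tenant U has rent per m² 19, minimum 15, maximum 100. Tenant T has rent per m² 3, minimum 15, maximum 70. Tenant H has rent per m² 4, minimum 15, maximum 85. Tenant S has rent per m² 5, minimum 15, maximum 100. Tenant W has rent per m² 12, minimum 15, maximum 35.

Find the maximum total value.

Meeting every minimum uses 15+15+15+15+15 = 75 m², leaving 240.
Order the tenants by rent per m²: Tenant U 19 > Tenant W 12 > Tenant S 5 > Tenant H 4 > Tenant T 3.
Tenant U: +85 to 100 (cap) ; 155 left.
Tenant W takes 20 more to reach its cap of 35 ; 135 left.
Give Tenant S 85 more to hit its cap of 100 ; 50 left.
Tenant H has room for 70 more but only 50 remain, so it gets 65.
Total = 19×100 + 3×15 + 4×65 + 5×100 + 12×35 = 3125.

3125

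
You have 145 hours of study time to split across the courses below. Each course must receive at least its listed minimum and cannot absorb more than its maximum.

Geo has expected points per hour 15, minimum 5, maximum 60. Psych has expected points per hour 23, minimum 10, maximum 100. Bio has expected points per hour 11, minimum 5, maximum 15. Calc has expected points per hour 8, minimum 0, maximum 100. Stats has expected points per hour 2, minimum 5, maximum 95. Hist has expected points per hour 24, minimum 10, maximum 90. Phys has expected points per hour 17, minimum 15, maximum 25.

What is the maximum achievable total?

3130

Meeting every minimum uses 5+10+5+0+5+10+15 = 50 hours, leaving 95.
Highest expected points per hour first: Hist 24 > Psych 23 > Phys 17 > Geo 15 > Bio 11 > Calc 8 > Stats 2.
Hist takes 80 more to reach its cap of 90 ; 15 left.
Psych: +15 (room for 90) → 25. Pool exhausted.
Total = 15×5 + 23×25 + 11×5 + 2×5 + 24×90 + 17×15 = 3130.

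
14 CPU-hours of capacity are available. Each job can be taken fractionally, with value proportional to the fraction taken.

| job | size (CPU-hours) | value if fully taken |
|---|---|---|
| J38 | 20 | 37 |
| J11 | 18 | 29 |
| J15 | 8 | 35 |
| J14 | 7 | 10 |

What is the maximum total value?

Best value per unit of size first: J15 35/8≈4.38, J38 37/20≈1.85, J11 29/18≈1.61, J14 10/7≈1.43.
All 8 CPU-hours of J15 fit (value 35) → 6 remain.
Fill the last 6 CPU-hours with part of J38: 6/20 of it earns 11.1.
Total value = 46.1.

46.1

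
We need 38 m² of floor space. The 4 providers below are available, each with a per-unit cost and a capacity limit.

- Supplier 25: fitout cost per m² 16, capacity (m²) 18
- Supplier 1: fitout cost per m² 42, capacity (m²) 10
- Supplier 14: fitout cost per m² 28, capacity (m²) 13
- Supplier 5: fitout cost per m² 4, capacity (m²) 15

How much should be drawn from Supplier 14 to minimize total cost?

5

Cheapest first:
Supplier 5 (4): use full 15 — 23 m² to go.
Take 18 from Supplier 25 at 16 — need 5 more.
Take 5 from Supplier 14 at 28 to finish.
Supplier 1: unused.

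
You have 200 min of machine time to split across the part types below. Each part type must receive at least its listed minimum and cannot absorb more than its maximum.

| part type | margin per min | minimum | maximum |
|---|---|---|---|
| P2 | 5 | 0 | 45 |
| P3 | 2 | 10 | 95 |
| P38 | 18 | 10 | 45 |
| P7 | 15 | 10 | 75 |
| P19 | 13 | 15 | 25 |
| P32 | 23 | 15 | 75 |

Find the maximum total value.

3575

Meeting every minimum uses 0+10+10+10+15+15 = 60 min, leaving 140.
Order the part types by margin per min: P32 23 > P38 18 > P7 15 > P19 13 > P2 5 > P3 2.
P32 takes 60 more to reach its cap of 75 ; 80 left.
Give P38 35 more to hit its cap of 45 ; 45 left.
Only 45 left; P7 takes them to reach 55.
Total = 2×10 + 18×45 + 15×55 + 13×15 + 23×75 = 3575.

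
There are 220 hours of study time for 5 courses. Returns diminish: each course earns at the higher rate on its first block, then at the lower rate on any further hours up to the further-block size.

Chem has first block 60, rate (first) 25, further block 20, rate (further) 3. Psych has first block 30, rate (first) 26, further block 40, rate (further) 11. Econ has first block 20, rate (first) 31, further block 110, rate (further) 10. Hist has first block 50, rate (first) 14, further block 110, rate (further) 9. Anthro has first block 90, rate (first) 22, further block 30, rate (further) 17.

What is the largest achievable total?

Order all 10 blocks by rate: Econ/tier1 31 > Psych/tier1 26 > Chem/tier1 25 > Anthro/tier1 22 > Anthro/tier2 17 > Hist/tier1 14 > Psych/tier2 11 > Econ/tier2 10 > Hist/tier2 9 > Chem/tier2 3.
Econ/tier1 (31): +20 — 200 left.
Psych/tier1 (26): +30 — 170 left.
Chem tier1 at 25: fill all 60 — 110 left.
Anthro tier1 at 22: fill all 90 — 20 left.
Anthro/tier2: +20 of 30 at 17; pool empty.
Total = 31×20 + 26×30 + 25×60 + 22×90 + 17×20 = 5220.

5220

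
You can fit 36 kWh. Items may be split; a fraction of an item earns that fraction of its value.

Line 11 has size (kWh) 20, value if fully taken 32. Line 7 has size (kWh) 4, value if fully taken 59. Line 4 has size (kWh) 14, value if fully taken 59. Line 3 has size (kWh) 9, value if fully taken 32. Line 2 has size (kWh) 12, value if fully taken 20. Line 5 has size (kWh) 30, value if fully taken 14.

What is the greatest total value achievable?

165

Sort by value density: Line 7 59/4≈14.8, Line 4 59/14≈4.21, Line 3 32/9≈3.56, Line 2 20/12≈1.67, Line 11 32/20≈1.6, Line 5 14/30≈0.467.
All 4 kWh of Line 7 fit (value 59) → 32 remain.
All 14 kWh of Line 4 fit (value 59) → 18 remain.
All 9 kWh of Line 3 fit (value 32) → 9 remain.
Only 9 kWh remain; take 9/12 of Line 2 for value 20×9/12 = 15.
Total value = 165.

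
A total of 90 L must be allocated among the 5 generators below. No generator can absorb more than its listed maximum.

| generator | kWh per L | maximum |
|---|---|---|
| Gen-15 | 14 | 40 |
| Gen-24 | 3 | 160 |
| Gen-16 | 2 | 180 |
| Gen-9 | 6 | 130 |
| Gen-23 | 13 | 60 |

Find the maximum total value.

1210

Rank by kWh per L: Gen-15 14 > Gen-23 13 > Gen-9 6 > Gen-24 3 > Gen-16 2.
Give Gen-15 40 to hit its cap of 40 ; 50 left.
Gen-23 has room for 60 but only 50 remain, so it gets 50.
Total = 14×40 + 13×50 = 1210.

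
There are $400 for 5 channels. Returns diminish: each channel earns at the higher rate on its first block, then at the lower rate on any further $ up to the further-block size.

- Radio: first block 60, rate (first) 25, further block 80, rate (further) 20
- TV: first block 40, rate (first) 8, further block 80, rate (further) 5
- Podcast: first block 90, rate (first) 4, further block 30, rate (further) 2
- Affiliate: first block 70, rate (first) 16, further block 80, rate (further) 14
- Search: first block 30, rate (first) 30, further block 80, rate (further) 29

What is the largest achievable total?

Rank every tier by rate: Search/tier1 30 > Search/tier2 29 > Radio/tier1 25 > Radio/tier2 20 > Affiliate/tier1 16 > Affiliate/tier2 14 > TV/tier1 8 > TV/tier2 5 > Podcast/tier1 4 > Podcast/tier2 2.
Fill Search tier1 block (30 at 30) ; 370 left.
Fill Search tier2 block (80 at 29) ; 290 left.
Fill Radio tier1 block (60 at 25) ; 230 left.
Radio/tier2 (20): +80 ; 150 left.
Fill Affiliate tier1 block (70 at 16) ; 80 left.
Affiliate/tier2 (14): +80 ; 0 left.
Total = 30×30 + 29×80 + 25×60 + 20×80 + 16×70 + 14×80 = 8560.

8560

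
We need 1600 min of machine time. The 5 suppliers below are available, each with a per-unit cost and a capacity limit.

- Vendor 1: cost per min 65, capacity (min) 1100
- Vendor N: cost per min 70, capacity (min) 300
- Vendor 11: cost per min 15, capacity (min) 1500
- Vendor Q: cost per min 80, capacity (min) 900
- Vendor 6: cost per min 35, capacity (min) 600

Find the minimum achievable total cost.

26000

Use suppliers in increasing cost order.
Take 1500 from Vendor 11 at 15 — need 100 more.
Vendor 6 (35): take the remaining 100 — done.
Vendor 1, Vendor N, Vendor Q: unused.
Cost = 1500×15 + 100×35 = 26000.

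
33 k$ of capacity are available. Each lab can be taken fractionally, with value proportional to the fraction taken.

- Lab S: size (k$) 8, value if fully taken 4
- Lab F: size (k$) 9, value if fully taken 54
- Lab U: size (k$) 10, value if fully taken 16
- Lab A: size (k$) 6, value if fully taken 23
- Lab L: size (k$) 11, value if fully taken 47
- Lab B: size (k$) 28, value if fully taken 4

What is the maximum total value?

135.2

Rank by value-to-size ratio: Lab F 54/9≈6, Lab L 47/11≈4.27, Lab A 23/6≈3.83, Lab U 16/10≈1.6, Lab S 4/8≈0.5, Lab B 4/28≈0.143.
Lab F: take in full, 9 k$ for value 54 — 24 left.
Lab L: take in full, 11 k$ for value 47 — 13 left.
Take all of Lab A (6 k$, value 23) — 7 k$ left.
7 k$ left: a 7/10 share of Lab U gives 16×7/10 = 11.2.
Total value = 135.2.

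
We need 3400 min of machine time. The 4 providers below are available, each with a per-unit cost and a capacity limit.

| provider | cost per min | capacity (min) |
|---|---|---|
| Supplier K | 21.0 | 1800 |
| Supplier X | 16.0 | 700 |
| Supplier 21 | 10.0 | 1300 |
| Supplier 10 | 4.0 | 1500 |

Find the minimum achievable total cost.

28600

Cheapest first:
Take 1500 from Supplier 10 at 4.0 — need 1900 more.
Supplier 21 at 10.0: take all 1300 min — 600 still needed.
Supplier X (16.0): take the remaining 600 — done.
Supplier K: unused.
Cost = 1500×4.0 + 1300×10.0 + 600×16.0 = 28600.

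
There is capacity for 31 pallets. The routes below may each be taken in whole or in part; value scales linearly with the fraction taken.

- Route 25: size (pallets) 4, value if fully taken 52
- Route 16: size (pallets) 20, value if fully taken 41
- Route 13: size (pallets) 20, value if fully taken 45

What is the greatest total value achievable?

111.35

Best value per unit of size first: Route 25 52/4≈13, Route 13 45/20≈2.25, Route 16 41/20≈2.05.
Route 25: take in full, 4 pallets for value 52 → 27 left.
Take all of Route 13 (20 pallets, value 45) → 7 pallets left.
7 pallets left: a 7/20 share of Route 16 gives 41×7/20 = 14.35.
Total value = 111.35.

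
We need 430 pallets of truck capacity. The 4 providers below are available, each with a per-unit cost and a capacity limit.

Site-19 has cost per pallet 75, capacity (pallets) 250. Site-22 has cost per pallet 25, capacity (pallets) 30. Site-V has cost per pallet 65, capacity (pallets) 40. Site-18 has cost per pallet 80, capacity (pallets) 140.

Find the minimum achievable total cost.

30900

Fill from the cheapest provider first.
Site-22 at 25: take all 30 pallets → 400 still needed.
Take 40 from Site-V at 65 → need 360 more.
Site-19 at 75: take all 250 pallets → 110 still needed.
Site-18 at 80: take 110 of its 140 → requirement met.
Cost = 30×25 + 40×65 + 250×75 + 110×80 = 30900.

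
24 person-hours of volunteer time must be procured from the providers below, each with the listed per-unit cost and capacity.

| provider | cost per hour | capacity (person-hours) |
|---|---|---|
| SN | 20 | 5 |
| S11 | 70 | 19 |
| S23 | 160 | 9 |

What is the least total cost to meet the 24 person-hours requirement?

Use providers in increasing cost order.
SN (20): use full 5 → 19 person-hours to go.
S11 (70): use full 19 → 0 person-hours to go.
S23: unused.
Cost = 5×20 + 19×70 = 1430.

1430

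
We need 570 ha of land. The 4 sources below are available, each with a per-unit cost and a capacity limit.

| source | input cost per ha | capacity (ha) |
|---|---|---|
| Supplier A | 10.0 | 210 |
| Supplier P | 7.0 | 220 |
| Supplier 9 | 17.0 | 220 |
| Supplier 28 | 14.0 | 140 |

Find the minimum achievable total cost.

Use sources in increasing cost order.
Supplier P at 7.0: take all 220 ha ; 350 still needed.
Supplier A at 10.0: take all 210 ha ; 140 still needed.
Take 140 from Supplier 28 at 14.0 ; need 0 more.
Supplier 9: unused.
Cost = 220×7.0 + 210×10.0 + 140×14.0 = 5600.

5600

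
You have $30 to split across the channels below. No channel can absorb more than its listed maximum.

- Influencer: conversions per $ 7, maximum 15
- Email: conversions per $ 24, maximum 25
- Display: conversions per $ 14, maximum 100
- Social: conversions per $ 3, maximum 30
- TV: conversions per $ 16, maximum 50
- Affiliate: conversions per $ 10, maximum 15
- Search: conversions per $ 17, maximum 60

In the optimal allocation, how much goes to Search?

5

Rank by conversions per $: Email 24 > Search 17 > TV 16 > Display 14 > Affiliate 10 > Influencer 7 > Social 3.
Email takes 25 to reach its cap of 25 — 5 left.
Search has room for 60 but only 5 remain, so it gets 5.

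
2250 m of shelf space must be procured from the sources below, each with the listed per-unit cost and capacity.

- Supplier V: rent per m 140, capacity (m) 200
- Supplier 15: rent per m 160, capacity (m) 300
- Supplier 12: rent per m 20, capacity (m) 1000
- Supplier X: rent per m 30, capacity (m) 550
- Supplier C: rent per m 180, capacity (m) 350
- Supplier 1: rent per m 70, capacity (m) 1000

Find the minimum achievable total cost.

85500

Use sources in increasing cost order.
Supplier 12 (20): use full 1000 → 1250 m to go.
Supplier X (30): use full 550 → 700 m to go.
Take 700 from Supplier 1 at 70 to finish.
Supplier V, Supplier 15, Supplier C: unused.
Cost = 1000×20 + 550×30 + 700×70 = 85500.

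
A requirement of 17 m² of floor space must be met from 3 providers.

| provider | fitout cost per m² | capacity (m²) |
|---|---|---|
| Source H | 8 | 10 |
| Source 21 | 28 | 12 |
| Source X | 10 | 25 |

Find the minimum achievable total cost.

150

Use providers in increasing cost order.
Source H at 8: take all 10 m² ; 7 still needed.
Source X (10): take the remaining 7 ; done.
Source 21: unused.
Cost = 10×8 + 7×10 = 150.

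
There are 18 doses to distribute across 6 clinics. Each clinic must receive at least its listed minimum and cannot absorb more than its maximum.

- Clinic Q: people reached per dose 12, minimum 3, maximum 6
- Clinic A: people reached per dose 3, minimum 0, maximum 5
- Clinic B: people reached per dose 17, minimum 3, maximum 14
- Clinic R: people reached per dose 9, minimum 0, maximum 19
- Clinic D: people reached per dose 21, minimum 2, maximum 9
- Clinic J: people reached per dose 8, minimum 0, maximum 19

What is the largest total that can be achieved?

Meeting every minimum uses 3+0+3+0+2+0 = 8 doses, leaving 10.
Rank by people reached per dose: Clinic D 21 > Clinic B 17 > Clinic Q 12 > Clinic R 9 > Clinic J 8 > Clinic A 3.
Give Clinic D 7 more to hit its cap of 9 ; 3 left.
Only 3 left; Clinic B takes them to reach 6.
Total = 12×3 + 17×6 + 21×9 = 327.

327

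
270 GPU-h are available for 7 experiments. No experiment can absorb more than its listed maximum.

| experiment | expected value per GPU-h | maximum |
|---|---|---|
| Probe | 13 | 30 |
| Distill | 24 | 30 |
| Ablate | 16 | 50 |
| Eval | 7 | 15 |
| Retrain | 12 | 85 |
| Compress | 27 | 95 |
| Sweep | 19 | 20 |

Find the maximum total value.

5395

Highest expected value per GPU-h first: Compress 27 > Distill 24 > Sweep 19 > Ablate 16 > Probe 13 > Retrain 12 > Eval 7.
Compress takes 95 to reach its cap of 95 — 175 left.
Give Distill 30 to hit its cap of 30 — 145 left.
Sweep: +20 to 20 (cap) — 125 left.
Ablate takes 50 to reach its cap of 50 — 75 left.
Probe takes 30 to reach its cap of 30 — 45 left.
Retrain: +45 (room for 85) → 45. Pool exhausted.
Total = 13×30 + 24×30 + 16×50 + 12×45 + 27×95 + 19×20 = 5395.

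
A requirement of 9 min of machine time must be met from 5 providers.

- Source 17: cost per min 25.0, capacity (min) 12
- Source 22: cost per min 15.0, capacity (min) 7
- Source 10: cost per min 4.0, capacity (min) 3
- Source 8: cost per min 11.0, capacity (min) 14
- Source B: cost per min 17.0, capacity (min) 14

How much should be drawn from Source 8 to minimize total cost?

6

Fill from the cheapest provider first.
Source 10 at 4.0: take all 3 min → 6 still needed.
Source 8 (11.0): take the remaining 6 → done.
Source 22, Source B, Source 17: unused.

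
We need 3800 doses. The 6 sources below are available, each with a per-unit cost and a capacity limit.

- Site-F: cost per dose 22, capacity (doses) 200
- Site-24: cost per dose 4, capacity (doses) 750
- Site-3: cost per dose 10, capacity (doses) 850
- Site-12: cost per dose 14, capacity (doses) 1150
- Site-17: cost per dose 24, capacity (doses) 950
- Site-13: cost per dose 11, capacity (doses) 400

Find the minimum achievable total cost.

Use sources in increasing cost order.
Site-24 (4): use full 750 ; 3050 doses to go.
Site-3 (10): use full 850 ; 2200 doses to go.
Site-13 at 11: take all 400 doses ; 1800 still needed.
Site-12 at 14: take all 1150 doses ; 650 still needed.
Site-F (22): use full 200 ; 450 doses to go.
Site-17 at 24: take 450 of its 950 ; requirement met.
Cost = 750×4 + 850×10 + 400×11 + 1150×14 + 200×22 + 450×24 = 47200.

47200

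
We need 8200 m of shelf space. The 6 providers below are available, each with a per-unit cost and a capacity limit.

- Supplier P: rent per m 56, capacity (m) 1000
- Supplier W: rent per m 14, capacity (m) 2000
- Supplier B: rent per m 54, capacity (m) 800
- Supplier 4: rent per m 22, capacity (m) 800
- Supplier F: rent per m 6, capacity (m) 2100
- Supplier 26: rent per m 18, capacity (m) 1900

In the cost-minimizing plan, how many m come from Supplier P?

600

Cheapest first:
Supplier F (6): use full 2100 — 6100 m to go.
Supplier W (14): use full 2000 — 4100 m to go.
Supplier 26 at 18: take all 1900 m — 2200 still needed.
Supplier 4 at 22: take all 800 m — 1400 still needed.
Take 800 from Supplier B at 54 — need 600 more.
Take 600 from Supplier P at 56 to finish.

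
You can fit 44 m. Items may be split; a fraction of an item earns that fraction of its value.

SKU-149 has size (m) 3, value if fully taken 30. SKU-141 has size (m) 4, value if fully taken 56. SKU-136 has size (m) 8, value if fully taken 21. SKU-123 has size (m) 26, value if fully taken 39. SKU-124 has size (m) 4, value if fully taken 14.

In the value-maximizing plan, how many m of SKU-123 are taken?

Rank by value-to-size ratio: SKU-141 56/4≈14, SKU-149 30/3≈10, SKU-124 14/4≈3.5, SKU-136 21/8≈2.62, SKU-123 39/26≈1.5.
Take all of SKU-141 (4 m, value 56) → 40 m left.
Take all of SKU-149 (3 m, value 30) → 37 m left.
All 4 m of SKU-124 fit (value 14) → 33 remain.
SKU-136: take in full, 8 m for value 21 → 25 left.
Fill the last 25 m with part of SKU-123: 25/26 of it earns 37.5.

25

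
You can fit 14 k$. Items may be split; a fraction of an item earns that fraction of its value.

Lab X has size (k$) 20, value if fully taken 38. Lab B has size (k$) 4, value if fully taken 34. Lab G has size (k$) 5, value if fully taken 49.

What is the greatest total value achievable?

92.5

Rank by value-to-size ratio: Lab G 49/5≈9.8, Lab B 34/4≈8.5, Lab X 38/20≈1.9.
Take all of Lab G (5 k$, value 49) ; 9 k$ left.
Lab B: take in full, 4 k$ for value 34 ; 5 left.
Only 5 k$ remain; take 5/20 of Lab X for value 38×5/20 = 9.5.
Total value = 92.5.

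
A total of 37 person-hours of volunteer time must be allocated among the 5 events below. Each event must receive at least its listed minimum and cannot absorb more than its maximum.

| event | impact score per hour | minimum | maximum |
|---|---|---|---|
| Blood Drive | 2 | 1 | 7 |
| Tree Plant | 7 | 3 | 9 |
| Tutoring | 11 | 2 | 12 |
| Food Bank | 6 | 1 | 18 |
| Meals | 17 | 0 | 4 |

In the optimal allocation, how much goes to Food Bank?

Meeting every minimum uses 1+3+2+1+0 = 7 person-hours, leaving 30.
Rank by impact score per hour: Meals 17 > Tutoring 11 > Tree Plant 7 > Food Bank 6 > Blood Drive 2.
Meals takes 4 more to reach its cap of 4 ; 26 left.
Tutoring takes 10 more to reach its cap of 12 ; 16 left.
Give Tree Plant 6 more to hit its cap of 9 ; 10 left.
Food Bank has room for 17 more but only 10 remain, so it gets 11.

11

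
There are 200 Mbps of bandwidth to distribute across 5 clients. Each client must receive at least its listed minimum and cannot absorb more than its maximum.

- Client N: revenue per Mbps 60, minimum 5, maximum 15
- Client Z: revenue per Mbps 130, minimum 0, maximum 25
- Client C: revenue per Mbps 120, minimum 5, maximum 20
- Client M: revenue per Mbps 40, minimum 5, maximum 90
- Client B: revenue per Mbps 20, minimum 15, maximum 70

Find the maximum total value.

Meeting every minimum uses 5+0+5+5+15 = 30 Mbps, leaving 170.
Order the clients by revenue per Mbps: Client Z 130 > Client C 120 > Client N 60 > Client M 40 > Client B 20.
Client Z takes 25 more to reach its cap of 25 — 145 left.
Client C takes 15 more to reach its cap of 20 — 130 left.
Client N takes 10 more to reach its cap of 15 — 120 left.
Client M takes 85 more to reach its cap of 90 — 35 left.
Client B: +35 (room for 55) → 50. Pool exhausted.
Total = 60×15 + 130×25 + 120×20 + 40×90 + 20×50 = 11150.

11150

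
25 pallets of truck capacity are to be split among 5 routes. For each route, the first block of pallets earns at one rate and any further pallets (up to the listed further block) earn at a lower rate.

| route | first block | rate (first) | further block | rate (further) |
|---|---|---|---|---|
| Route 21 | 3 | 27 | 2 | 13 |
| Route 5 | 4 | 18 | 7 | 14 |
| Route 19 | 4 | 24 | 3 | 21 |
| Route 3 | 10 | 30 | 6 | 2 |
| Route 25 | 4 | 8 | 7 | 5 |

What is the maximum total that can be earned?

Rank every tier by rate: Route 3/tier1 30 > Route 21/tier1 27 > Route 19/tier1 24 > Route 19/tier2 21 > Route 5/tier1 18 > Route 5/tier2 14 > Route 21/tier2 13 > Route 25/tier1 8 > Route 25/tier2 5 > Route 3/tier2 2.
Route 3 tier1 at 30: fill all 10 → 15 left.
Fill Route 21 tier1 block (3 at 27) → 12 left.
Fill Route 19 tier1 block (4 at 24) → 8 left.
Fill Route 19 tier2 block (3 at 21) → 5 left.
Route 5/tier1 (18): +4 → 1 left.
Route 5 tier2 at 14: only 1 left, fill 1.
Total = 30×10 + 27×3 + 24×4 + 21×3 + 18×4 + 14×1 = 626.

626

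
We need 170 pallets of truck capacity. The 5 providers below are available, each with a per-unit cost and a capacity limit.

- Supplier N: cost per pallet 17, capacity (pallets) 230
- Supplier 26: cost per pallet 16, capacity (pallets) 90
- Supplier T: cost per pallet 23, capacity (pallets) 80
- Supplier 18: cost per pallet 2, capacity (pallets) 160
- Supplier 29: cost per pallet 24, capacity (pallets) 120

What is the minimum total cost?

Cheapest first:
Take 160 from Supplier 18 at 2 — need 10 more.
Supplier 26 at 16: take 10 of its 90 — requirement met.
Supplier N, Supplier T, Supplier 29: unused.
Cost = 160×2 + 10×16 = 480.

480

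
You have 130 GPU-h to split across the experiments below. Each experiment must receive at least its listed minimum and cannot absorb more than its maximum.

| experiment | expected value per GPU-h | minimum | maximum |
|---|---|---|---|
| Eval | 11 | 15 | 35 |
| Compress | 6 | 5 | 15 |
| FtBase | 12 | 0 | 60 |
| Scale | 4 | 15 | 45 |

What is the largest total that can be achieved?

1275

Meeting every minimum uses 15+5+0+15 = 35 GPU-h, leaving 95.
Highest expected value per GPU-h first: FtBase 12 > Eval 11 > Compress 6 > Scale 4.
FtBase takes 60 more to reach its cap of 60 ; 35 left.
Eval: +20 to 35 (cap) ; 15 left.
Give Compress 10 more to hit its cap of 15 ; 5 left.
Scale has room for 30 more but only 5 remain, so it gets 20.
Total = 11×35 + 6×15 + 12×60 + 4×20 = 1275.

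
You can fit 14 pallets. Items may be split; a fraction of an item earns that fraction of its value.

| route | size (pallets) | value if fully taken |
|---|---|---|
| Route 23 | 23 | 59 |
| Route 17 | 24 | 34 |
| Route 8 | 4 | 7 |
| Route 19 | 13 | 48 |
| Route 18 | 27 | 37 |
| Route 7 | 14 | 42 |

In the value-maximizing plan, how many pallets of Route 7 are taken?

Rank by value-to-size ratio: Route 19 48/13≈3.69, Route 7 42/14≈3, Route 23 59/23≈2.57, Route 8 7/4≈1.75, Route 17 34/24≈1.42, Route 18 37/27≈1.37.
Take all of Route 19 (13 pallets, value 48) → 1 pallets left.
Fill the last 1 pallets with part of Route 7: 1/14 of it earns 3.

1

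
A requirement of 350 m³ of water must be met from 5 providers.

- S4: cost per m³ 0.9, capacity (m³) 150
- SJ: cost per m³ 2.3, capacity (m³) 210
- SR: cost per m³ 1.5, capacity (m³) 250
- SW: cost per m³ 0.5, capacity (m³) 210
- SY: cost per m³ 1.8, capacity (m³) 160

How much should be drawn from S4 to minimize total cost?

140

Cheapest first:
Take 210 from SW at 0.5 — need 140 more.
S4 at 0.9: take 140 of its 150 — requirement met.
SR, SY, SJ: unused.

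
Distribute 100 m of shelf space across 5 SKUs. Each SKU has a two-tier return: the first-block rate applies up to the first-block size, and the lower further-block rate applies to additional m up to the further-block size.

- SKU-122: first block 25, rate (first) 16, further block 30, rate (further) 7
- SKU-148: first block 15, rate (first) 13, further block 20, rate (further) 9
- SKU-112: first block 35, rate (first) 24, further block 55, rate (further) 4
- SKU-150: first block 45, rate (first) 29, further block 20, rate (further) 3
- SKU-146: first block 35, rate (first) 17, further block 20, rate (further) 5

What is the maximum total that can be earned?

Rank every tier by rate: SKU-150/first 29 > SKU-112/first 24 > SKU-146/first 17 > SKU-122/first 16 > SKU-148/first 13 > SKU-148/second 9 > SKU-122/second 7 > SKU-146/second 5 > SKU-112/second 4 > SKU-150/second 3.
SKU-150/first (29): +45 — 55 left.
Fill SKU-112 first block (35 at 24) — 20 left.
20 remain; put them into SKU-146 first at 17.
Total = 29×45 + 24×35 + 17×20 = 2485.

2485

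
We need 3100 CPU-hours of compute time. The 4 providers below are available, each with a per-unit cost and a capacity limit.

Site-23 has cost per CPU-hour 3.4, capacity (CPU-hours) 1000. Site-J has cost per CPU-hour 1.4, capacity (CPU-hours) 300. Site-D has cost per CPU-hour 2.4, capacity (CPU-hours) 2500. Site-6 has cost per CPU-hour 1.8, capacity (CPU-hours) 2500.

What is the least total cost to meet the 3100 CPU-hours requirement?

5640

Use providers in increasing cost order.
Site-J at 1.4: take all 300 CPU-hours → 2800 still needed.
Site-6 at 1.8: take all 2500 CPU-hours → 300 still needed.
Take 300 from Site-D at 2.4 to finish.
Site-23: unused.
Cost = 300×1.4 + 2500×1.8 + 300×2.4 = 5640.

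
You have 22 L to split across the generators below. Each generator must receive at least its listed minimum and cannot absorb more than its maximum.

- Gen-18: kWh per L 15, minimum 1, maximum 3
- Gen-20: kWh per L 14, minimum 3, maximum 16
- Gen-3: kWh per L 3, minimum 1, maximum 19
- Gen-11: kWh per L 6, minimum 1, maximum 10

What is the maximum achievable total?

284

Meeting every minimum uses 1+3+1+1 = 6 L, leaving 16.
Rank by kWh per L: Gen-18 15 > Gen-20 14 > Gen-11 6 > Gen-3 3.
Give Gen-18 2 more to hit its cap of 3 → 14 left.
Give Gen-20 13 more to hit its cap of 16 → 1 left.
Gen-11: +1 (room for 9) → 2. Pool exhausted.
Total = 15×3 + 14×16 + 3×1 + 6×2 = 284.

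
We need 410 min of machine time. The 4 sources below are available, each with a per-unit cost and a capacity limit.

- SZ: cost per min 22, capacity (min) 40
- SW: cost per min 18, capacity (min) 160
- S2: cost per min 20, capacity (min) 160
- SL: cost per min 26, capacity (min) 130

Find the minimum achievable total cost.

8260

Cheapest first:
SW at 18: take all 160 min → 250 still needed.
Take 160 from S2 at 20 → need 90 more.
SZ at 22: take all 40 min → 50 still needed.
SL (26): take the remaining 50 → done.
Cost = 160×18 + 160×20 + 40×22 + 50×26 = 8260.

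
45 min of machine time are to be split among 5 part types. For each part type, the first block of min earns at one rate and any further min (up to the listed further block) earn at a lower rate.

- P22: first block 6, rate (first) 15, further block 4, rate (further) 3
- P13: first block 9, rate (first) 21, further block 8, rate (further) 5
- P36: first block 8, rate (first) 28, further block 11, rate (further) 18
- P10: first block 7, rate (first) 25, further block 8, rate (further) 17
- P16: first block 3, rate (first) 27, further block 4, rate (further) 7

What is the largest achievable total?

986

Order all 10 blocks by rate: P36/T1 28 > P16/T1 27 > P10/T1 25 > P13/T1 21 > P36/T2 18 > P10/T2 17 > P22/T1 15 > P16/T2 7 > P13/T2 5 > P22/T2 3.
P36 T1 at 28: fill all 8 — 37 left.
P16 T1 at 27: fill all 3 — 34 left.
P10/T1 (25): +7 — 27 left.
Fill P13 T1 block (9 at 21) — 18 left.
P36 T2 at 18: fill all 11 — 7 left.
7 remain; put them into P10 T2 at 17.
Total = 28×8 + 27×3 + 25×7 + 21×9 + 18×11 + 17×7 = 986.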